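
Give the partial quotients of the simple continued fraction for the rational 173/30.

[5; 1, 3, 3, 2]

Run the Euclidean algorithm on 173 and 30; the successive quotients are the partial quotients a_0, a_1, ... (each step inverts the fractional part left over by the previous one):
  173 = 5*30 + 23, so a_0 = 5.
  30 = 1*23 + 7, so a_1 = 1.
  23 = 3*7 + 2, so a_2 = 3.
  7 = 3*2 + 1, so a_3 = 3.
  2 = 2*1 + 0, so a_4 = 2.
The remainder reaches 0 after 5 divisions, so the expansion has 5 partial quotients, read off in order.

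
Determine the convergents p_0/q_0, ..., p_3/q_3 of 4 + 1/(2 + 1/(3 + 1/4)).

4/1, 9/2, 31/7, 133/30

Using the convergent recurrence p_i = a_i*p_{i-1} + p_{i-2}, q_i = a_i*q_{i-1} + q_{i-2} with p_{-2}=0, p_{-1}=1, q_{-2}=1, q_{-1}=0:
  i=0: a_0=4, p_0 = 4*1 + 0 = 4, q_0 = 4*0 + 1 = 1.
  i=1: a_1=2, p_1 = 2*4 + 1 = 9, q_1 = 2*1 + 0 = 2.
  i=2: a_2=3, p_2 = 3*9 + 4 = 31, q_2 = 3*2 + 1 = 7.
  i=3: a_3=4, p_3 = 4*31 + 9 = 133, q_3 = 4*7 + 2 = 30.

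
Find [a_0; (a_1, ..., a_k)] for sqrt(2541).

[50; (2, 2, 4, 2, 2, 100)]

Write x_i = (sqrt(2541) + m_i)/d_i with (m_0, d_0) = (0, 1). a_0 = floor(sqrt(2541)) = 50, since 50^2 = 2500 <= 2541 < 2601 = 51^2.
Iterate m_{i+1} = d_i*a_i - m_i, d_{i+1} = (2541 - m_{i+1}^2)/d_i, a_{i+1} = floor((a_0 + m_{i+1})/d_{i+1}):
  m_1 = 1*50 - 0 = 50, d_1 = (2541 - 50^2)/1 = 41/1 = 41, a_1 = floor((50 + 50)/41) = 2.
  m_2 = 41*2 - 50 = 32, d_2 = (2541 - 32^2)/41 = 1517/41 = 37, a_2 = floor((50 + 32)/37) = 2.
  m_3 = 37*2 - 32 = 42, d_3 = (2541 - 42^2)/37 = 777/37 = 21, a_3 = floor((50 + 42)/21) = 4.
  m_4 = 21*4 - 42 = 42, d_4 = (2541 - 42^2)/21 = 777/21 = 37, a_4 = floor((50 + 42)/37) = 2.
  m_5 = 37*2 - 42 = 32, d_5 = (2541 - 32^2)/37 = 1517/37 = 41, a_5 = floor((50 + 32)/41) = 2.
  m_6 = 41*2 - 32 = 50, d_6 = (2541 - 50^2)/41 = 41/41 = 1, a_6 = floor((50 + 50)/1) = 100.
  m_7 = 1*100 - 50 = 50, d_7 = (2541 - 50^2)/1 = 41/1 = 41: (m_7, d_7) = (m_1, d_1) = (50, 41), so from here the quotients repeat a_1, ..., a_6; the period length is 6.
Hence the expansion of sqrt(2541) is a_0 = 50 followed by the repeating block 2, 2, 4, 2, 2, 100 (period 6).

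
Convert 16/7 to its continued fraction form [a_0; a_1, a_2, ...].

Run the Euclidean algorithm on 16 and 7; the successive quotients are the partial quotients a_0, a_1, ... (each step inverts the fractional part left over by the previous one):
  16 = 2*7 + 2, so a_0 = 2.
  7 = 3*2 + 1, so a_1 = 3.
  2 = 2*1 + 0, so a_2 = 2.
The remainder reaches 0 after 3 divisions, so the expansion has 3 partial quotients, read off in order.

[2; 3, 2]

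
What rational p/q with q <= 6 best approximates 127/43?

Expand x = 127/43 as a continued fraction with the Euclidean algorithm:
  127 = 2*43 + 41, so a_0 = 2.
  43 = 1*41 + 2, so a_1 = 1.
  41 = 20*2 + 1, so a_2 = 20.
  2 = 2*1 + 0, so a_3 = 2.
so x = [2; 1, 20, 2].
Convergents (p_i = a_i*p_{i-1} + p_{i-2}, q_i = a_i*q_{i-1} + q_{i-2} with p_{-2}=0, p_{-1}=1, q_{-2}=1, q_{-1}=0), until the denominator exceeds 6:
  i=0: a_0=2, p_0 = 2*1 + 0 = 2, q_0 = 2*0 + 1 = 1.
  i=1: a_1=1, p_1 = 1*2 + 1 = 3, q_1 = 1*1 + 0 = 1.
  i=2: a_2=20, p_2 = 20*3 + 2 = 62, q_2 = 20*1 + 1 = 21.
q_2 = 21 > 6, so the last convergent with denominator <= 6 is p_1/q_1 = 3/1.
The closest fraction with denominator <= 6 is either p_1/q_1 or the intermediate fraction (k*p_1 + p_0)/(k*q_1 + q_0) with the largest k >= 1 whose denominator stays <= 6; these approach x as k grows, and every other convergent or intermediate fraction in range is farther away.
Largest k: floor((6 - q_0)/q_1) = floor((6 - 1)/1) = 5.
That gives (5*3 + 2)/(5*1 + 1) = 17/6.
Compare the errors: |x - 3/1| = |127*1 - 3*43|/(43*1) = 2/43, and |x - 17/6| = |127*6 - 17*43|/(43*6) = 31/258.
Cross-multiplying, 2*258 = 516 < 1333 = 31*43, so 2/43 is smaller: the convergent 3/1 is closer to x than 17/6.

3/1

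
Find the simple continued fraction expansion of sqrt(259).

[16; (10, 1, 2, 3, 4, 3, 2, 1, 10, 32)]

Write x_i = (sqrt(259) + m_i)/d_i with (m_0, d_0) = (0, 1). a_0 = floor(sqrt(259)) = 16, since 16^2 = 256 <= 259 < 289 = 17^2.
Iterate m_{i+1} = d_i*a_i - m_i, d_{i+1} = (259 - m_{i+1}^2)/d_i, a_{i+1} = floor((a_0 + m_{i+1})/d_{i+1}):
  m_1 = 1*16 - 0 = 16, d_1 = (259 - 16^2)/1 = 3/1 = 3, a_1 = floor((16 + 16)/3) = 10.
  m_2 = 3*10 - 16 = 14, d_2 = (259 - 14^2)/3 = 63/3 = 21, a_2 = floor((16 + 14)/21) = 1.
  m_3 = 21*1 - 14 = 7, d_3 = (259 - 7^2)/21 = 210/21 = 10, a_3 = floor((16 + 7)/10) = 2.
  m_4 = 10*2 - 7 = 13, d_4 = (259 - 13^2)/10 = 90/10 = 9, a_4 = floor((16 + 13)/9) = 3.
  m_5 = 9*3 - 13 = 14, d_5 = (259 - 14^2)/9 = 63/9 = 7, a_5 = floor((16 + 14)/7) = 4.
  m_6 = 7*4 - 14 = 14, d_6 = (259 - 14^2)/7 = 63/7 = 9, a_6 = floor((16 + 14)/9) = 3.
  m_7 = 9*3 - 14 = 13, d_7 = (259 - 13^2)/9 = 90/9 = 10, a_7 = floor((16 + 13)/10) = 2.
  m_8 = 10*2 - 13 = 7, d_8 = (259 - 7^2)/10 = 210/10 = 21, a_8 = floor((16 + 7)/21) = 1.
  m_9 = 21*1 - 7 = 14, d_9 = (259 - 14^2)/21 = 63/21 = 3, a_9 = floor((16 + 14)/3) = 10.
  m_10 = 3*10 - 14 = 16, d_10 = (259 - 16^2)/3 = 3/3 = 1, a_10 = floor((16 + 16)/1) = 32.
  m_11 = 1*32 - 16 = 16, d_11 = (259 - 16^2)/1 = 3/1 = 3: (m_11, d_11) = (m_1, d_1) = (16, 3), so from here the quotients repeat a_1, ..., a_10; the period length is 10.
Hence the expansion of sqrt(259) is a_0 = 16 followed by the repeating block 10, 1, 2, 3, 4, 3, 2, 1, 10, 32 (period 10).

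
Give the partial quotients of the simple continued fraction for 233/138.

Run the Euclidean algorithm on 233 and 138; the successive quotients are the partial quotients a_0, a_1, ... (each step inverts the fractional part left over by the previous one):
  233 = 1*138 + 95, so a_0 = 1.
  138 = 1*95 + 43, so a_1 = 1.
  95 = 2*43 + 9, so a_2 = 2.
  43 = 4*9 + 7, so a_3 = 4.
  9 = 1*7 + 2, so a_4 = 1.
  7 = 3*2 + 1, so a_5 = 3.
  2 = 2*1 + 0, so a_6 = 2.
The remainder reaches 0 after 7 divisions, so the expansion has 7 partial quotients, read off in order.

[1; 1, 2, 4, 1, 3, 2]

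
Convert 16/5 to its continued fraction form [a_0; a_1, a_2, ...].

Run the Euclidean algorithm on 16 and 5; the successive quotients are the partial quotients a_0, a_1, ... (each step inverts the fractional part left over by the previous one):
  16 = 3*5 + 1, so a_0 = 3.
  5 = 5*1 + 0, so a_1 = 5.
The remainder reaches 0 after 2 divisions, so the expansion has 2 partial quotients, read off in order.

[3; 5]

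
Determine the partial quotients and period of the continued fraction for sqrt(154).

[12; (2, 2, 3, 1, 2, 1, 3, 2, 2, 24)]

Write x_i = (sqrt(154) + m_i)/d_i with (m_0, d_0) = (0, 1). a_0 = floor(sqrt(154)) = 12, since 12^2 = 144 <= 154 < 169 = 13^2.
Iterate m_{i+1} = d_i*a_i - m_i, d_{i+1} = (154 - m_{i+1}^2)/d_i, a_{i+1} = floor((a_0 + m_{i+1})/d_{i+1}):
  m_1 = 1*12 - 0 = 12, d_1 = (154 - 12^2)/1 = 10/1 = 10, a_1 = floor((12 + 12)/10) = 2.
  m_2 = 10*2 - 12 = 8, d_2 = (154 - 8^2)/10 = 90/10 = 9, a_2 = floor((12 + 8)/9) = 2.
  m_3 = 9*2 - 8 = 10, d_3 = (154 - 10^2)/9 = 54/9 = 6, a_3 = floor((12 + 10)/6) = 3.
  m_4 = 6*3 - 10 = 8, d_4 = (154 - 8^2)/6 = 90/6 = 15, a_4 = floor((12 + 8)/15) = 1.
  m_5 = 15*1 - 8 = 7, d_5 = (154 - 7^2)/15 = 105/15 = 7, a_5 = floor((12 + 7)/7) = 2.
  m_6 = 7*2 - 7 = 7, d_6 = (154 - 7^2)/7 = 105/7 = 15, a_6 = floor((12 + 7)/15) = 1.
  m_7 = 15*1 - 7 = 8, d_7 = (154 - 8^2)/15 = 90/15 = 6, a_7 = floor((12 + 8)/6) = 3.
  m_8 = 6*3 - 8 = 10, d_8 = (154 - 10^2)/6 = 54/6 = 9, a_8 = floor((12 + 10)/9) = 2.
  m_9 = 9*2 - 10 = 8, d_9 = (154 - 8^2)/9 = 90/9 = 10, a_9 = floor((12 + 8)/10) = 2.
  m_10 = 10*2 - 8 = 12, d_10 = (154 - 12^2)/10 = 10/10 = 1, a_10 = floor((12 + 12)/1) = 24.
  m_11 = 1*24 - 12 = 12, d_11 = (154 - 12^2)/1 = 10/1 = 10: (m_11, d_11) = (m_1, d_1) = (12, 10), so from here the quotients repeat a_1, ..., a_10; the period length is 10.
Hence the expansion of sqrt(154) is a_0 = 12 followed by the repeating block 2, 2, 3, 1, 2, 1, 3, 2, 2, 24 (period 10).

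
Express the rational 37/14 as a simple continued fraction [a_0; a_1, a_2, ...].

[2; 1, 1, 1, 4]

Run the Euclidean algorithm on 37 and 14; the successive quotients are the partial quotients a_0, a_1, ... (each step inverts the fractional part left over by the previous one):
  37 = 2*14 + 9, so a_0 = 2.
  14 = 1*9 + 5, so a_1 = 1.
  9 = 1*5 + 4, so a_2 = 1.
  5 = 1*4 + 1, so a_3 = 1.
  4 = 4*1 + 0, so a_4 = 4.
The remainder reaches 0 after 5 divisions, so the expansion has 5 partial quotients, read off in order.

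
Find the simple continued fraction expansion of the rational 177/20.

Run the Euclidean algorithm on 177 and 20; the successive quotients are the partial quotients a_0, a_1, ... (each step inverts the fractional part left over by the previous one):
  177 = 8*20 + 17, so a_0 = 8.
  20 = 1*17 + 3, so a_1 = 1.
  17 = 5*3 + 2, so a_2 = 5.
  3 = 1*2 + 1, so a_3 = 1.
  2 = 2*1 + 0, so a_4 = 2.
The remainder reaches 0 after 5 divisions, so the expansion has 5 partial quotients, read off in order.

[8; 1, 5, 1, 2]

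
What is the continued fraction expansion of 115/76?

[1; 1, 1, 18, 2]

Run the Euclidean algorithm on 115 and 76; the successive quotients are the partial quotients a_0, a_1, ... (each step inverts the fractional part left over by the previous one):
  115 = 1*76 + 39, so a_0 = 1.
  76 = 1*39 + 37, so a_1 = 1.
  39 = 1*37 + 2, so a_2 = 1.
  37 = 18*2 + 1, so a_3 = 18.
  2 = 2*1 + 0, so a_4 = 2.
The remainder reaches 0 after 5 divisions, so the expansion has 5 partial quotients, read off in order.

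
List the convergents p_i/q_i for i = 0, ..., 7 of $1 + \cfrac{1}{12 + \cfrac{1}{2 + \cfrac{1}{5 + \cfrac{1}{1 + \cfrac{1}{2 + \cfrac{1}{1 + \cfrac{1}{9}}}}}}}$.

Using the convergent recurrence p_i = a_i*p_{i-1} + p_{i-2}, q_i = a_i*q_{i-1} + q_{i-2} with p_{-2}=0, p_{-1}=1, q_{-2}=1, q_{-1}=0:
  i=0: a_0=1, p_0 = 1*1 + 0 = 1, q_0 = 1*0 + 1 = 1.
  i=1: a_1=12, p_1 = 12*1 + 1 = 13, q_1 = 12*1 + 0 = 12.
  i=2: a_2=2, p_2 = 2*13 + 1 = 27, q_2 = 2*12 + 1 = 25.
  i=3: a_3=5, p_3 = 5*27 + 13 = 148, q_3 = 5*25 + 12 = 137.
  i=4: a_4=1, p_4 = 1*148 + 27 = 175, q_4 = 1*137 + 25 = 162.
  i=5: a_5=2, p_5 = 2*175 + 148 = 498, q_5 = 2*162 + 137 = 461.
  i=6: a_6=1, p_6 = 1*498 + 175 = 673, q_6 = 1*461 + 162 = 623.
  i=7: a_7=9, p_7 = 9*673 + 498 = 6555, q_7 = 9*623 + 461 = 6068.

1/1, 13/12, 27/25, 148/137, 175/162, 498/461, 673/623, 6555/6068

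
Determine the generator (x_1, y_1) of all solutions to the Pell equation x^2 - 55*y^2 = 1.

(x, y) = (89, 12)

First expand sqrt(55) as a continued fraction. With x_i = (sqrt(55) + m_i)/d_i and (m_0, d_0) = (0, 1): a_0 = floor(sqrt(55)) = 7, since 7^2 = 49 <= 55 < 64 = 8^2.
Iterate m_{i+1} = d_i*a_i - m_i, d_{i+1} = (55 - m_{i+1}^2)/d_i, a_{i+1} = floor((a_0 + m_{i+1})/d_{i+1}):
  m_1 = 1*7 - 0 = 7, d_1 = (55 - 7^2)/1 = 6/1 = 6, a_1 = floor((7 + 7)/6) = 2.
  m_2 = 6*2 - 7 = 5, d_2 = (55 - 5^2)/6 = 30/6 = 5, a_2 = floor((7 + 5)/5) = 2.
  m_3 = 5*2 - 5 = 5, d_3 = (55 - 5^2)/5 = 30/5 = 6, a_3 = floor((7 + 5)/6) = 2.
  m_4 = 6*2 - 5 = 7, d_4 = (55 - 7^2)/6 = 6/6 = 1, a_4 = floor((7 + 7)/1) = 14.
  m_5 = 1*14 - 7 = 7, d_5 = (55 - 7^2)/1 = 6/1 = 6: (m_5, d_5) = (m_1, d_1) = (7, 6), so from here the quotients repeat a_1, ..., a_4; the period length is 4.
So sqrt(55) = [7; (2, 2, 2, 14)] with period length k = 4.
k is even, so the fundamental solution of x^2 - 55y^2 = 1 is (p_{k-1}, q_{k-1}) = (p_3, q_3); compute convergents through index 3.
Convergents (p_i = a_i*p_{i-1} + p_{i-2}, q_i = a_i*q_{i-1} + q_{i-2} with p_{-2}=0, p_{-1}=1, q_{-2}=1, q_{-1}=0):
  i=0: a_0=7, p_0 = 7*1 + 0 = 7, q_0 = 7*0 + 1 = 1.
  i=1: a_1=2, p_1 = 2*7 + 1 = 15, q_1 = 2*1 + 0 = 2.
  i=2: a_2=2, p_2 = 2*15 + 7 = 37, q_2 = 2*2 + 1 = 5.
  i=3: a_3=2, p_3 = 2*37 + 15 = 89, q_3 = 2*5 + 2 = 12.
Check: 89^2 - 55*12^2 = 7921 - 7920 = 1, so (x, y) = (89, 12) solves the equation, and by the theorem it is the least positive solution.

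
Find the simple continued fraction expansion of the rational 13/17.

[0; 1, 3, 4]

Run the Euclidean algorithm on 13 and 17; the successive quotients are the partial quotients a_0, a_1, ... (each step inverts the fractional part left over by the previous one):
  13 = 0*17 + 13, so a_0 = 0.
  17 = 1*13 + 4, so a_1 = 1.
  13 = 3*4 + 1, so a_2 = 3.
  4 = 4*1 + 0, so a_3 = 4.
The remainder reaches 0 after 4 divisions, so the expansion has 4 partial quotients, read off in order.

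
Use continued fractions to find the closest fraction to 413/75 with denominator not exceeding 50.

270/49

Expand x = 413/75 as a continued fraction with the Euclidean algorithm:
  413 = 5*75 + 38, so a_0 = 5.
  75 = 1*38 + 37, so a_1 = 1.
  38 = 1*37 + 1, so a_2 = 1.
  37 = 37*1 + 0, so a_3 = 37.
so x = [5; 1, 1, 37].
Convergents (p_i = a_i*p_{i-1} + p_{i-2}, q_i = a_i*q_{i-1} + q_{i-2} with p_{-2}=0, p_{-1}=1, q_{-2}=1, q_{-1}=0), until the denominator exceeds 50:
  i=0: a_0=5, p_0 = 5*1 + 0 = 5, q_0 = 5*0 + 1 = 1.
  i=1: a_1=1, p_1 = 1*5 + 1 = 6, q_1 = 1*1 + 0 = 1.
  i=2: a_2=1, p_2 = 1*6 + 5 = 11, q_2 = 1*1 + 1 = 2.
  i=3: a_3=37, p_3 = 37*11 + 6 = 413, q_3 = 37*2 + 1 = 75.
q_3 = 75 > 50, so the last convergent with denominator <= 50 is p_2/q_2 = 11/2.
The closest fraction with denominator <= 50 is either p_2/q_2 or the intermediate fraction (k*p_2 + p_1)/(k*q_2 + q_1) with the largest k >= 1 whose denominator stays <= 50; these approach x as k grows, and every other convergent or intermediate fraction in range is farther away.
Largest k: floor((50 - q_1)/q_2) = floor((50 - 1)/2) = 24.
That gives (24*11 + 6)/(24*2 + 1) = 270/49.
Compare the errors: |x - 11/2| = |413*2 - 11*75|/(75*2) = 1/150, and |x - 270/49| = |413*49 - 270*75|/(75*49) = 13/3675.
Cross-multiplying, 13*150 = 1950 < 3675 = 1*3675, so 13/3675 is smaller: the intermediate fraction 270/49 is closer to x than 11/2.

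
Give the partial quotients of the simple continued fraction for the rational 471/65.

Run the Euclidean algorithm on 471 and 65; the successive quotients are the partial quotients a_0, a_1, ... (each step inverts the fractional part left over by the previous one):
  471 = 7*65 + 16, so a_0 = 7.
  65 = 4*16 + 1, so a_1 = 4.
  16 = 16*1 + 0, so a_2 = 16.
The remainder reaches 0 after 3 divisions, so the expansion has 3 partial quotients, read off in order.

[7; 4, 16]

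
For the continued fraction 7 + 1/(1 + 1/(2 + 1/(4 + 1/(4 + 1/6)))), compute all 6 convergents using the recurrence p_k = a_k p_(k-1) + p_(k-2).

7/1, 8/1, 23/3, 100/13, 423/55, 2638/343

Using the convergent recurrence p_i = a_i*p_{i-1} + p_{i-2}, q_i = a_i*q_{i-1} + q_{i-2} with p_{-2}=0, p_{-1}=1, q_{-2}=1, q_{-1}=0:
  i=0: a_0=7, p_0 = 7*1 + 0 = 7, q_0 = 7*0 + 1 = 1.
  i=1: a_1=1, p_1 = 1*7 + 1 = 8, q_1 = 1*1 + 0 = 1.
  i=2: a_2=2, p_2 = 2*8 + 7 = 23, q_2 = 2*1 + 1 = 3.
  i=3: a_3=4, p_3 = 4*23 + 8 = 100, q_3 = 4*3 + 1 = 13.
  i=4: a_4=4, p_4 = 4*100 + 23 = 423, q_4 = 4*13 + 3 = 55.
  i=5: a_5=6, p_5 = 6*423 + 100 = 2638, q_5 = 6*55 + 13 = 343.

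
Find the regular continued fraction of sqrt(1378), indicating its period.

Write x_i = (sqrt(1378) + m_i)/d_i with (m_0, d_0) = (0, 1). a_0 = floor(sqrt(1378)) = 37, since 37^2 = 1369 <= 1378 < 1444 = 38^2.
Iterate m_{i+1} = d_i*a_i - m_i, d_{i+1} = (1378 - m_{i+1}^2)/d_i, a_{i+1} = floor((a_0 + m_{i+1})/d_{i+1}):
  m_1 = 1*37 - 0 = 37, d_1 = (1378 - 37^2)/1 = 9/1 = 9, a_1 = floor((37 + 37)/9) = 8.
  m_2 = 9*8 - 37 = 35, d_2 = (1378 - 35^2)/9 = 153/9 = 17, a_2 = floor((37 + 35)/17) = 4.
  m_3 = 17*4 - 35 = 33, d_3 = (1378 - 33^2)/17 = 289/17 = 17, a_3 = floor((37 + 33)/17) = 4.
  m_4 = 17*4 - 33 = 35, d_4 = (1378 - 35^2)/17 = 153/17 = 9, a_4 = floor((37 + 35)/9) = 8.
  m_5 = 9*8 - 35 = 37, d_5 = (1378 - 37^2)/9 = 9/9 = 1, a_5 = floor((37 + 37)/1) = 74.
  m_6 = 1*74 - 37 = 37, d_6 = (1378 - 37^2)/1 = 9/1 = 9: (m_6, d_6) = (m_1, d_1) = (37, 9), so from here the quotients repeat a_1, ..., a_5; the period length is 5.
Hence the expansion of sqrt(1378) is a_0 = 37 followed by the repeating block 8, 4, 4, 8, 74 (period 5).

[37; (8, 4, 4, 8, 74)]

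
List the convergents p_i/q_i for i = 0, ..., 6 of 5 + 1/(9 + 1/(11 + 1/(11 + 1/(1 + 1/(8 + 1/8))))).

Using the convergent recurrence p_i = a_i*p_{i-1} + p_{i-2}, q_i = a_i*q_{i-1} + q_{i-2} with p_{-2}=0, p_{-1}=1, q_{-2}=1, q_{-1}=0:
  i=0: a_0=5, p_0 = 5*1 + 0 = 5, q_0 = 5*0 + 1 = 1.
  i=1: a_1=9, p_1 = 9*5 + 1 = 46, q_1 = 9*1 + 0 = 9.
  i=2: a_2=11, p_2 = 11*46 + 5 = 511, q_2 = 11*9 + 1 = 100.
  i=3: a_3=11, p_3 = 11*511 + 46 = 5667, q_3 = 11*100 + 9 = 1109.
  i=4: a_4=1, p_4 = 1*5667 + 511 = 6178, q_4 = 1*1109 + 100 = 1209.
  i=5: a_5=8, p_5 = 8*6178 + 5667 = 55091, q_5 = 8*1209 + 1109 = 10781.
  i=6: a_6=8, p_6 = 8*55091 + 6178 = 446906, q_6 = 8*10781 + 1209 = 87457.

5/1, 46/9, 511/100, 5667/1109, 6178/1209, 55091/10781, 446906/87457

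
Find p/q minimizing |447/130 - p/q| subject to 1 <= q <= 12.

31/9

Expand x = 447/130 as a continued fraction with the Euclidean algorithm:
  447 = 3*130 + 57, so a_0 = 3.
  130 = 2*57 + 16, so a_1 = 2.
  57 = 3*16 + 9, so a_2 = 3.
  16 = 1*9 + 7, so a_3 = 1.
  9 = 1*7 + 2, so a_4 = 1.
  7 = 3*2 + 1, so a_5 = 3.
  2 = 2*1 + 0, so a_6 = 2.
so x = [3; 2, 3, 1, 1, 3, 2].
Convergents (p_i = a_i*p_{i-1} + p_{i-2}, q_i = a_i*q_{i-1} + q_{i-2} with p_{-2}=0, p_{-1}=1, q_{-2}=1, q_{-1}=0), until the denominator exceeds 12:
  i=0: a_0=3, p_0 = 3*1 + 0 = 3, q_0 = 3*0 + 1 = 1.
  i=1: a_1=2, p_1 = 2*3 + 1 = 7, q_1 = 2*1 + 0 = 2.
  i=2: a_2=3, p_2 = 3*7 + 3 = 24, q_2 = 3*2 + 1 = 7.
  i=3: a_3=1, p_3 = 1*24 + 7 = 31, q_3 = 1*7 + 2 = 9.
  i=4: a_4=1, p_4 = 1*31 + 24 = 55, q_4 = 1*9 + 7 = 16.
q_4 = 16 > 12, so the last convergent with denominator <= 12 is p_3/q_3 = 31/9.
The closest fraction with denominator <= 12 is either p_3/q_3 or the intermediate fraction (k*p_3 + p_2)/(k*q_3 + q_2) with the largest k >= 1 whose denominator stays <= 12; these approach x as k grows, and every other convergent or intermediate fraction in range is farther away.
Largest k: floor((12 - q_2)/q_3) = floor((12 - 7)/9) = 0.
Since k = 0, no intermediate fraction beyond p_3/q_3 has denominator <= 12, so the convergent 31/9 is the closest (its error is |447*9 - 31*130|/(130*9) = 7/1170).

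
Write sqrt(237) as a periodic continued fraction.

Write x_i = (sqrt(237) + m_i)/d_i with (m_0, d_0) = (0, 1). a_0 = floor(sqrt(237)) = 15, since 15^2 = 225 <= 237 < 256 = 16^2.
Iterate m_{i+1} = d_i*a_i - m_i, d_{i+1} = (237 - m_{i+1}^2)/d_i, a_{i+1} = floor((a_0 + m_{i+1})/d_{i+1}):
  m_1 = 1*15 - 0 = 15, d_1 = (237 - 15^2)/1 = 12/1 = 12, a_1 = floor((15 + 15)/12) = 2.
  m_2 = 12*2 - 15 = 9, d_2 = (237 - 9^2)/12 = 156/12 = 13, a_2 = floor((15 + 9)/13) = 1.
  m_3 = 13*1 - 9 = 4, d_3 = (237 - 4^2)/13 = 221/13 = 17, a_3 = floor((15 + 4)/17) = 1.
  m_4 = 17*1 - 4 = 13, d_4 = (237 - 13^2)/17 = 68/17 = 4, a_4 = floor((15 + 13)/4) = 7.
  m_5 = 4*7 - 13 = 15, d_5 = (237 - 15^2)/4 = 12/4 = 3, a_5 = floor((15 + 15)/3) = 10.
  m_6 = 3*10 - 15 = 15, d_6 = (237 - 15^2)/3 = 12/3 = 4, a_6 = floor((15 + 15)/4) = 7.
  m_7 = 4*7 - 15 = 13, d_7 = (237 - 13^2)/4 = 68/4 = 17, a_7 = floor((15 + 13)/17) = 1.
  m_8 = 17*1 - 13 = 4, d_8 = (237 - 4^2)/17 = 221/17 = 13, a_8 = floor((15 + 4)/13) = 1.
  m_9 = 13*1 - 4 = 9, d_9 = (237 - 9^2)/13 = 156/13 = 12, a_9 = floor((15 + 9)/12) = 2.
  m_10 = 12*2 - 9 = 15, d_10 = (237 - 15^2)/12 = 12/12 = 1, a_10 = floor((15 + 15)/1) = 30.
  m_11 = 1*30 - 15 = 15, d_11 = (237 - 15^2)/1 = 12/1 = 12: (m_11, d_11) = (m_1, d_1) = (15, 12), so from here the quotients repeat a_1, ..., a_10; the period length is 10.
Hence the expansion of sqrt(237) is a_0 = 15 followed by the repeating block 2, 1, 1, 7, 10, 7, 1, 1, 2, 30 (period 10).

[15; (2, 1, 1, 7, 10, 7, 1, 1, 2, 30)]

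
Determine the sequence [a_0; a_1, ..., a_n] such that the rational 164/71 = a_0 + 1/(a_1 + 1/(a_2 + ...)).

Run the Euclidean algorithm on 164 and 71; the successive quotients are the partial quotients a_0, a_1, ... (each step inverts the fractional part left over by the previous one):
  164 = 2*71 + 22, so a_0 = 2.
  71 = 3*22 + 5, so a_1 = 3.
  22 = 4*5 + 2, so a_2 = 4.
  5 = 2*2 + 1, so a_3 = 2.
  2 = 2*1 + 0, so a_4 = 2.
The remainder reaches 0 after 5 divisions, so the expansion has 5 partial quotients, read off in order.

[2; 3, 4, 2, 2]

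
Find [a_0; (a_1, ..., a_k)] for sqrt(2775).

Write x_i = (sqrt(2775) + m_i)/d_i with (m_0, d_0) = (0, 1). a_0 = floor(sqrt(2775)) = 52, since 52^2 = 2704 <= 2775 < 2809 = 53^2.
Iterate m_{i+1} = d_i*a_i - m_i, d_{i+1} = (2775 - m_{i+1}^2)/d_i, a_{i+1} = floor((a_0 + m_{i+1})/d_{i+1}):
  m_1 = 1*52 - 0 = 52, d_1 = (2775 - 52^2)/1 = 71/1 = 71, a_1 = floor((52 + 52)/71) = 1.
  m_2 = 71*1 - 52 = 19, d_2 = (2775 - 19^2)/71 = 2414/71 = 34, a_2 = floor((52 + 19)/34) = 2.
  m_3 = 34*2 - 19 = 49, d_3 = (2775 - 49^2)/34 = 374/34 = 11, a_3 = floor((52 + 49)/11) = 9.
  m_4 = 11*9 - 49 = 50, d_4 = (2775 - 50^2)/11 = 275/11 = 25, a_4 = floor((52 + 50)/25) = 4.
  m_5 = 25*4 - 50 = 50, d_5 = (2775 - 50^2)/25 = 275/25 = 11, a_5 = floor((52 + 50)/11) = 9.
  m_6 = 11*9 - 50 = 49, d_6 = (2775 - 49^2)/11 = 374/11 = 34, a_6 = floor((52 + 49)/34) = 2.
  m_7 = 34*2 - 49 = 19, d_7 = (2775 - 19^2)/34 = 2414/34 = 71, a_7 = floor((52 + 19)/71) = 1.
  m_8 = 71*1 - 19 = 52, d_8 = (2775 - 52^2)/71 = 71/71 = 1, a_8 = floor((52 + 52)/1) = 104.
  m_9 = 1*104 - 52 = 52, d_9 = (2775 - 52^2)/1 = 71/1 = 71: (m_9, d_9) = (m_1, d_1) = (52, 71), so from here the quotients repeat a_1, ..., a_8; the period length is 8.
Hence the expansion of sqrt(2775) is a_0 = 52 followed by the repeating block 1, 2, 9, 4, 9, 2, 1, 104 (period 8).

[52; (1, 2, 9, 4, 9, 2, 1, 104)]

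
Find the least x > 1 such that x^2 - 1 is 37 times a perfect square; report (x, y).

(x, y) = (73, 12)

First expand sqrt(37) as a continued fraction. With x_i = (sqrt(37) + m_i)/d_i and (m_0, d_0) = (0, 1): a_0 = floor(sqrt(37)) = 6, since 6^2 = 36 <= 37 < 49 = 7^2.
Iterate m_{i+1} = d_i*a_i - m_i, d_{i+1} = (37 - m_{i+1}^2)/d_i, a_{i+1} = floor((a_0 + m_{i+1})/d_{i+1}):
  m_1 = 1*6 - 0 = 6, d_1 = (37 - 6^2)/1 = 1/1 = 1, a_1 = floor((6 + 6)/1) = 12.
  m_2 = 1*12 - 6 = 6, d_2 = (37 - 6^2)/1 = 1/1 = 1: (m_2, d_2) = (m_1, d_1) = (6, 1), so from here the quotient a_1 repeats; the period length is 1.
So sqrt(37) = [6; (12)] with period length k = 1.
k is odd, so (p_{k-1}, q_{k-1}) only solves x^2 - 37y^2 = -1 and the fundamental solution of x^2 - 37y^2 = 1 is (p_{2k-1}, q_{2k-1}) = (p_1, q_1); compute convergents through index 1, running through the period twice.
Convergents (p_i = a_i*p_{i-1} + p_{i-2}, q_i = a_i*q_{i-1} + q_{i-2} with p_{-2}=0, p_{-1}=1, q_{-2}=1, q_{-1}=0):
  i=0: a_0=6, p_0 = 6*1 + 0 = 6, q_0 = 6*0 + 1 = 1.
  i=1: a_1=12, p_1 = 12*6 + 1 = 73, q_1 = 12*1 + 0 = 12.
Indeed p_0^2 - 37*q_0^2 = 36 - 37 = -1, not +1.
Check: 73^2 - 37*12^2 = 5329 - 5328 = 1, so (x, y) = (73, 12) solves the equation, and by the theorem it is the least positive solution.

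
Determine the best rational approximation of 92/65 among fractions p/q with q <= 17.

17/12

Expand x = 92/65 as a continued fraction with the Euclidean algorithm:
  92 = 1*65 + 27, so a_0 = 1.
  65 = 2*27 + 11, so a_1 = 2.
  27 = 2*11 + 5, so a_2 = 2.
  11 = 2*5 + 1, so a_3 = 2.
  5 = 5*1 + 0, so a_4 = 5.
so x = [1; 2, 2, 2, 5].
Convergents (p_i = a_i*p_{i-1} + p_{i-2}, q_i = a_i*q_{i-1} + q_{i-2} with p_{-2}=0, p_{-1}=1, q_{-2}=1, q_{-1}=0), until the denominator exceeds 17:
  i=0: a_0=1, p_0 = 1*1 + 0 = 1, q_0 = 1*0 + 1 = 1.
  i=1: a_1=2, p_1 = 2*1 + 1 = 3, q_1 = 2*1 + 0 = 2.
  i=2: a_2=2, p_2 = 2*3 + 1 = 7, q_2 = 2*2 + 1 = 5.
  i=3: a_3=2, p_3 = 2*7 + 3 = 17, q_3 = 2*5 + 2 = 12.
  i=4: a_4=5, p_4 = 5*17 + 7 = 92, q_4 = 5*12 + 5 = 65.
q_4 = 65 > 17, so the last convergent with denominator <= 17 is p_3/q_3 = 17/12.
The closest fraction with denominator <= 17 is either p_3/q_3 or the intermediate fraction (k*p_3 + p_2)/(k*q_3 + q_2) with the largest k >= 1 whose denominator stays <= 17; these approach x as k grows, and every other convergent or intermediate fraction in range is farther away.
Largest k: floor((17 - q_2)/q_3) = floor((17 - 5)/12) = 1.
That gives (1*17 + 7)/(1*12 + 5) = 24/17.
Compare the errors: |x - 17/12| = |92*12 - 17*65|/(65*12) = 1/780, and |x - 24/17| = |92*17 - 24*65|/(65*17) = 4/1105.
Cross-multiplying, 1*1105 = 1105 < 3120 = 4*780, so 1/780 is smaller: the convergent 17/12 is closer to x than 24/17.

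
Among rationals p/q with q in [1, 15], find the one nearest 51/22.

30/13

Expand x = 51/22 as a continued fraction with the Euclidean algorithm:
  51 = 2*22 + 7, so a_0 = 2.
  22 = 3*7 + 1, so a_1 = 3.
  7 = 7*1 + 0, so a_2 = 7.
so x = [2; 3, 7].
Convergents (p_i = a_i*p_{i-1} + p_{i-2}, q_i = a_i*q_{i-1} + q_{i-2} with p_{-2}=0, p_{-1}=1, q_{-2}=1, q_{-1}=0), until the denominator exceeds 15:
  i=0: a_0=2, p_0 = 2*1 + 0 = 2, q_0 = 2*0 + 1 = 1.
  i=1: a_1=3, p_1 = 3*2 + 1 = 7, q_1 = 3*1 + 0 = 3.
  i=2: a_2=7, p_2 = 7*7 + 2 = 51, q_2 = 7*3 + 1 = 22.
q_2 = 22 > 15, so the last convergent with denominator <= 15 is p_1/q_1 = 7/3.
The closest fraction with denominator <= 15 is either p_1/q_1 or the intermediate fraction (k*p_1 + p_0)/(k*q_1 + q_0) with the largest k >= 1 whose denominator stays <= 15; these approach x as k grows, and every other convergent or intermediate fraction in range is farther away.
Largest k: floor((15 - q_0)/q_1) = floor((15 - 1)/3) = 4.
That gives (4*7 + 2)/(4*3 + 1) = 30/13.
Compare the errors: |x - 7/3| = |51*3 - 7*22|/(22*3) = 1/66, and |x - 30/13| = |51*13 - 30*22|/(22*13) = 3/286.
Cross-multiplying, 3*66 = 198 < 286 = 1*286, so 3/286 is smaller: the intermediate fraction 30/13 is closer to x than 7/3.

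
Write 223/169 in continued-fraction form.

Run the Euclidean algorithm on 223 and 169; the successive quotients are the partial quotients a_0, a_1, ... (each step inverts the fractional part left over by the previous one):
  223 = 1*169 + 54, so a_0 = 1.
  169 = 3*54 + 7, so a_1 = 3.
  54 = 7*7 + 5, so a_2 = 7.
  7 = 1*5 + 2, so a_3 = 1.
  5 = 2*2 + 1, so a_4 = 2.
  2 = 2*1 + 0, so a_5 = 2.
The remainder reaches 0 after 6 divisions, so the expansion has 6 partial quotients, read off in order.

[1; 3, 7, 1, 2, 2]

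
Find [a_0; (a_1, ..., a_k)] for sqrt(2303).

[47; (1, 94)]

Write x_i = (sqrt(2303) + m_i)/d_i with (m_0, d_0) = (0, 1). a_0 = floor(sqrt(2303)) = 47, since 47^2 = 2209 <= 2303 < 2304 = 48^2.
Iterate m_{i+1} = d_i*a_i - m_i, d_{i+1} = (2303 - m_{i+1}^2)/d_i, a_{i+1} = floor((a_0 + m_{i+1})/d_{i+1}):
  m_1 = 1*47 - 0 = 47, d_1 = (2303 - 47^2)/1 = 94/1 = 94, a_1 = floor((47 + 47)/94) = 1.
  m_2 = 94*1 - 47 = 47, d_2 = (2303 - 47^2)/94 = 94/94 = 1, a_2 = floor((47 + 47)/1) = 94.
  m_3 = 1*94 - 47 = 47, d_3 = (2303 - 47^2)/1 = 94/1 = 94: (m_3, d_3) = (m_1, d_1) = (47, 94), so from here the quotients repeat a_1, a_2; the period length is 2.
Hence the expansion of sqrt(2303) is a_0 = 47 followed by the repeating block 1, 94 (period 2).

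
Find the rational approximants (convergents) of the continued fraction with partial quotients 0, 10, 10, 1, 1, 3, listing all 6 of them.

0/1, 1/10, 10/101, 11/111, 21/212, 74/747

Using the convergent recurrence p_i = a_i*p_{i-1} + p_{i-2}, q_i = a_i*q_{i-1} + q_{i-2} with p_{-2}=0, p_{-1}=1, q_{-2}=1, q_{-1}=0:
  i=0: a_0=0, p_0 = 0*1 + 0 = 0, q_0 = 0*0 + 1 = 1.
  i=1: a_1=10, p_1 = 10*0 + 1 = 1, q_1 = 10*1 + 0 = 10.
  i=2: a_2=10, p_2 = 10*1 + 0 = 10, q_2 = 10*10 + 1 = 101.
  i=3: a_3=1, p_3 = 1*10 + 1 = 11, q_3 = 1*101 + 10 = 111.
  i=4: a_4=1, p_4 = 1*11 + 10 = 21, q_4 = 1*111 + 101 = 212.
  i=5: a_5=3, p_5 = 3*21 + 11 = 74, q_5 = 3*212 + 111 = 747.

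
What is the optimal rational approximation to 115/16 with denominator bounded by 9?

Expand x = 115/16 as a continued fraction with the Euclidean algorithm:
  115 = 7*16 + 3, so a_0 = 7.
  16 = 5*3 + 1, so a_1 = 5.
  3 = 3*1 + 0, so a_2 = 3.
so x = [7; 5, 3].
Convergents (p_i = a_i*p_{i-1} + p_{i-2}, q_i = a_i*q_{i-1} + q_{i-2} with p_{-2}=0, p_{-1}=1, q_{-2}=1, q_{-1}=0), until the denominator exceeds 9:
  i=0: a_0=7, p_0 = 7*1 + 0 = 7, q_0 = 7*0 + 1 = 1.
  i=1: a_1=5, p_1 = 5*7 + 1 = 36, q_1 = 5*1 + 0 = 5.
  i=2: a_2=3, p_2 = 3*36 + 7 = 115, q_2 = 3*5 + 1 = 16.
q_2 = 16 > 9, so the last convergent with denominator <= 9 is p_1/q_1 = 36/5.
The closest fraction with denominator <= 9 is either p_1/q_1 or the intermediate fraction (k*p_1 + p_0)/(k*q_1 + q_0) with the largest k >= 1 whose denominator stays <= 9; these approach x as k grows, and every other convergent or intermediate fraction in range is farther away.
Largest k: floor((9 - q_0)/q_1) = floor((9 - 1)/5) = 1.
That gives (1*36 + 7)/(1*5 + 1) = 43/6.
Compare the errors: |x - 36/5| = |115*5 - 36*16|/(16*5) = 1/80, and |x - 43/6| = |115*6 - 43*16|/(16*6) = 2/96.
Cross-multiplying, 1*96 = 96 < 160 = 2*80, so 1/80 is smaller: the convergent 36/5 is closer to x than 43/6.

36/5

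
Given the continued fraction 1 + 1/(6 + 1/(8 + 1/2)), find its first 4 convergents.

1/1, 7/6, 57/49, 121/104

Using the convergent recurrence p_i = a_i*p_{i-1} + p_{i-2}, q_i = a_i*q_{i-1} + q_{i-2} with p_{-2}=0, p_{-1}=1, q_{-2}=1, q_{-1}=0:
  i=0: a_0=1, p_0 = 1*1 + 0 = 1, q_0 = 1*0 + 1 = 1.
  i=1: a_1=6, p_1 = 6*1 + 1 = 7, q_1 = 6*1 + 0 = 6.
  i=2: a_2=8, p_2 = 8*7 + 1 = 57, q_2 = 8*6 + 1 = 49.
  i=3: a_3=2, p_3 = 2*57 + 7 = 121, q_3 = 2*49 + 6 = 104.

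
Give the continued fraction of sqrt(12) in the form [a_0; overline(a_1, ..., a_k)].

Write x_i = (sqrt(12) + m_i)/d_i with (m_0, d_0) = (0, 1). a_0 = floor(sqrt(12)) = 3, since 3^2 = 9 <= 12 < 16 = 4^2.
Iterate m_{i+1} = d_i*a_i - m_i, d_{i+1} = (12 - m_{i+1}^2)/d_i, a_{i+1} = floor((a_0 + m_{i+1})/d_{i+1}):
  m_1 = 1*3 - 0 = 3, d_1 = (12 - 3^2)/1 = 3/1 = 3, a_1 = floor((3 + 3)/3) = 2.
  m_2 = 3*2 - 3 = 3, d_2 = (12 - 3^2)/3 = 3/3 = 1, a_2 = floor((3 + 3)/1) = 6.
  m_3 = 1*6 - 3 = 3, d_3 = (12 - 3^2)/1 = 3/1 = 3: (m_3, d_3) = (m_1, d_1) = (3, 3), so from here the quotients repeat a_1, a_2; the period length is 2.
Hence the expansion of sqrt(12) is a_0 = 3 followed by the repeating block 2, 6 (period 2).

[3; overline(2, 6)]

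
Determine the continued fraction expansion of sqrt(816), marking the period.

[28; (1, 1, 3, 3, 3, 1, 1, 56)]

Write x_i = (sqrt(816) + m_i)/d_i with (m_0, d_0) = (0, 1). a_0 = floor(sqrt(816)) = 28, since 28^2 = 784 <= 816 < 841 = 29^2.
Iterate m_{i+1} = d_i*a_i - m_i, d_{i+1} = (816 - m_{i+1}^2)/d_i, a_{i+1} = floor((a_0 + m_{i+1})/d_{i+1}):
  m_1 = 1*28 - 0 = 28, d_1 = (816 - 28^2)/1 = 32/1 = 32, a_1 = floor((28 + 28)/32) = 1.
  m_2 = 32*1 - 28 = 4, d_2 = (816 - 4^2)/32 = 800/32 = 25, a_2 = floor((28 + 4)/25) = 1.
  m_3 = 25*1 - 4 = 21, d_3 = (816 - 21^2)/25 = 375/25 = 15, a_3 = floor((28 + 21)/15) = 3.
  m_4 = 15*3 - 21 = 24, d_4 = (816 - 24^2)/15 = 240/15 = 16, a_4 = floor((28 + 24)/16) = 3.
  m_5 = 16*3 - 24 = 24, d_5 = (816 - 24^2)/16 = 240/16 = 15, a_5 = floor((28 + 24)/15) = 3.
  m_6 = 15*3 - 24 = 21, d_6 = (816 - 21^2)/15 = 375/15 = 25, a_6 = floor((28 + 21)/25) = 1.
  m_7 = 25*1 - 21 = 4, d_7 = (816 - 4^2)/25 = 800/25 = 32, a_7 = floor((28 + 4)/32) = 1.
  m_8 = 32*1 - 4 = 28, d_8 = (816 - 28^2)/32 = 32/32 = 1, a_8 = floor((28 + 28)/1) = 56.
  m_9 = 1*56 - 28 = 28, d_9 = (816 - 28^2)/1 = 32/1 = 32: (m_9, d_9) = (m_1, d_1) = (28, 32), so from here the quotients repeat a_1, ..., a_8; the period length is 8.
Hence the expansion of sqrt(816) is a_0 = 28 followed by the repeating block 1, 1, 3, 3, 3, 1, 1, 56 (period 8).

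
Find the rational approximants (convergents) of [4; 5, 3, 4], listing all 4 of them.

4/1, 21/5, 67/16, 289/69

Using the convergent recurrence p_i = a_i*p_{i-1} + p_{i-2}, q_i = a_i*q_{i-1} + q_{i-2} with p_{-2}=0, p_{-1}=1, q_{-2}=1, q_{-1}=0:
  i=0: a_0=4, p_0 = 4*1 + 0 = 4, q_0 = 4*0 + 1 = 1.
  i=1: a_1=5, p_1 = 5*4 + 1 = 21, q_1 = 5*1 + 0 = 5.
  i=2: a_2=3, p_2 = 3*21 + 4 = 67, q_2 = 3*5 + 1 = 16.
  i=3: a_3=4, p_3 = 4*67 + 21 = 289, q_3 = 4*16 + 5 = 69.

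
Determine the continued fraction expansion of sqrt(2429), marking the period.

Write x_i = (sqrt(2429) + m_i)/d_i with (m_0, d_0) = (0, 1). a_0 = floor(sqrt(2429)) = 49, since 49^2 = 2401 <= 2429 < 2500 = 50^2.
Iterate m_{i+1} = d_i*a_i - m_i, d_{i+1} = (2429 - m_{i+1}^2)/d_i, a_{i+1} = floor((a_0 + m_{i+1})/d_{i+1}):
  m_1 = 1*49 - 0 = 49, d_1 = (2429 - 49^2)/1 = 28/1 = 28, a_1 = floor((49 + 49)/28) = 3.
  m_2 = 28*3 - 49 = 35, d_2 = (2429 - 35^2)/28 = 1204/28 = 43, a_2 = floor((49 + 35)/43) = 1.
  m_3 = 43*1 - 35 = 8, d_3 = (2429 - 8^2)/43 = 2365/43 = 55, a_3 = floor((49 + 8)/55) = 1.
  m_4 = 55*1 - 8 = 47, d_4 = (2429 - 47^2)/55 = 220/55 = 4, a_4 = floor((49 + 47)/4) = 24.
  m_5 = 4*24 - 47 = 49, d_5 = (2429 - 49^2)/4 = 28/4 = 7, a_5 = floor((49 + 49)/7) = 14.
  m_6 = 7*14 - 49 = 49, d_6 = (2429 - 49^2)/7 = 28/7 = 4, a_6 = floor((49 + 49)/4) = 24.
  m_7 = 4*24 - 49 = 47, d_7 = (2429 - 47^2)/4 = 220/4 = 55, a_7 = floor((49 + 47)/55) = 1.
  m_8 = 55*1 - 47 = 8, d_8 = (2429 - 8^2)/55 = 2365/55 = 43, a_8 = floor((49 + 8)/43) = 1.
  m_9 = 43*1 - 8 = 35, d_9 = (2429 - 35^2)/43 = 1204/43 = 28, a_9 = floor((49 + 35)/28) = 3.
  m_10 = 28*3 - 35 = 49, d_10 = (2429 - 49^2)/28 = 28/28 = 1, a_10 = floor((49 + 49)/1) = 98.
  m_11 = 1*98 - 49 = 49, d_11 = (2429 - 49^2)/1 = 28/1 = 28: (m_11, d_11) = (m_1, d_1) = (49, 28), so from here the quotients repeat a_1, ..., a_10; the period length is 10.
Hence the expansion of sqrt(2429) is a_0 = 49 followed by the repeating block 3, 1, 1, 24, 14, 24, 1, 1, 3, 98 (period 10).

[49; (3, 1, 1, 24, 14, 24, 1, 1, 3, 98)]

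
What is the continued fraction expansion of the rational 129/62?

Run the Euclidean algorithm on 129 and 62; the successive quotients are the partial quotients a_0, a_1, ... (each step inverts the fractional part left over by the previous one):
  129 = 2*62 + 5, so a_0 = 2.
  62 = 12*5 + 2, so a_1 = 12.
  5 = 2*2 + 1, so a_2 = 2.
  2 = 2*1 + 0, so a_3 = 2.
The remainder reaches 0 after 4 divisions, so the expansion has 4 partial quotients, read off in order.

[2; 12, 2, 2]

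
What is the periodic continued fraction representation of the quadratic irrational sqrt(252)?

Write x_i = (sqrt(252) + m_i)/d_i with (m_0, d_0) = (0, 1). a_0 = floor(sqrt(252)) = 15, since 15^2 = 225 <= 252 < 256 = 16^2.
Iterate m_{i+1} = d_i*a_i - m_i, d_{i+1} = (252 - m_{i+1}^2)/d_i, a_{i+1} = floor((a_0 + m_{i+1})/d_{i+1}):
  m_1 = 1*15 - 0 = 15, d_1 = (252 - 15^2)/1 = 27/1 = 27, a_1 = floor((15 + 15)/27) = 1.
  m_2 = 27*1 - 15 = 12, d_2 = (252 - 12^2)/27 = 108/27 = 4, a_2 = floor((15 + 12)/4) = 6.
  m_3 = 4*6 - 12 = 12, d_3 = (252 - 12^2)/4 = 108/4 = 27, a_3 = floor((15 + 12)/27) = 1.
  m_4 = 27*1 - 12 = 15, d_4 = (252 - 15^2)/27 = 27/27 = 1, a_4 = floor((15 + 15)/1) = 30.
  m_5 = 1*30 - 15 = 15, d_5 = (252 - 15^2)/1 = 27/1 = 27: (m_5, d_5) = (m_1, d_1) = (15, 27), so from here the quotients repeat a_1, ..., a_4; the period length is 4.
Hence the expansion of sqrt(252) is a_0 = 15 followed by the repeating block 1, 6, 1, 30 (period 4).

[15; (1, 6, 1, 30)]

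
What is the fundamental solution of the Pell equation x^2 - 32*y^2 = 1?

First expand sqrt(32) as a continued fraction. With x_i = (sqrt(32) + m_i)/d_i and (m_0, d_0) = (0, 1): a_0 = floor(sqrt(32)) = 5, since 5^2 = 25 <= 32 < 36 = 6^2.
Iterate m_{i+1} = d_i*a_i - m_i, d_{i+1} = (32 - m_{i+1}^2)/d_i, a_{i+1} = floor((a_0 + m_{i+1})/d_{i+1}):
  m_1 = 1*5 - 0 = 5, d_1 = (32 - 5^2)/1 = 7/1 = 7, a_1 = floor((5 + 5)/7) = 1.
  m_2 = 7*1 - 5 = 2, d_2 = (32 - 2^2)/7 = 28/7 = 4, a_2 = floor((5 + 2)/4) = 1.
  m_3 = 4*1 - 2 = 2, d_3 = (32 - 2^2)/4 = 28/4 = 7, a_3 = floor((5 + 2)/7) = 1.
  m_4 = 7*1 - 2 = 5, d_4 = (32 - 5^2)/7 = 7/7 = 1, a_4 = floor((5 + 5)/1) = 10.
  m_5 = 1*10 - 5 = 5, d_5 = (32 - 5^2)/1 = 7/1 = 7: (m_5, d_5) = (m_1, d_1) = (5, 7), so from here the quotients repeat a_1, ..., a_4; the period length is 4.
So sqrt(32) = [5; (1, 1, 1, 10)] with period length k = 4.
k is even, so the fundamental solution of x^2 - 32y^2 = 1 is (p_{k-1}, q_{k-1}) = (p_3, q_3); compute convergents through index 3.
Convergents (p_i = a_i*p_{i-1} + p_{i-2}, q_i = a_i*q_{i-1} + q_{i-2} with p_{-2}=0, p_{-1}=1, q_{-2}=1, q_{-1}=0):
  i=0: a_0=5, p_0 = 5*1 + 0 = 5, q_0 = 5*0 + 1 = 1.
  i=1: a_1=1, p_1 = 1*5 + 1 = 6, q_1 = 1*1 + 0 = 1.
  i=2: a_2=1, p_2 = 1*6 + 5 = 11, q_2 = 1*1 + 1 = 2.
  i=3: a_3=1, p_3 = 1*11 + 6 = 17, q_3 = 1*2 + 1 = 3.
Check: 17^2 - 32*3^2 = 289 - 288 = 1, so (x, y) = (17, 3) solves the equation, and by the theorem it is the least positive solution.

(x, y) = (17, 3)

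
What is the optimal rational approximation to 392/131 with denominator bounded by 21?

3/1

Expand x = 392/131 as a continued fraction with the Euclidean algorithm:
  392 = 2*131 + 130, so a_0 = 2.
  131 = 1*130 + 1, so a_1 = 1.
  130 = 130*1 + 0, so a_2 = 130.
so x = [2; 1, 130].
Convergents (p_i = a_i*p_{i-1} + p_{i-2}, q_i = a_i*q_{i-1} + q_{i-2} with p_{-2}=0, p_{-1}=1, q_{-2}=1, q_{-1}=0), until the denominator exceeds 21:
  i=0: a_0=2, p_0 = 2*1 + 0 = 2, q_0 = 2*0 + 1 = 1.
  i=1: a_1=1, p_1 = 1*2 + 1 = 3, q_1 = 1*1 + 0 = 1.
  i=2: a_2=130, p_2 = 130*3 + 2 = 392, q_2 = 130*1 + 1 = 131.
q_2 = 131 > 21, so the last convergent with denominator <= 21 is p_1/q_1 = 3/1.
The closest fraction with denominator <= 21 is either p_1/q_1 or the intermediate fraction (k*p_1 + p_0)/(k*q_1 + q_0) with the largest k >= 1 whose denominator stays <= 21; these approach x as k grows, and every other convergent or intermediate fraction in range is farther away.
Largest k: floor((21 - q_0)/q_1) = floor((21 - 1)/1) = 20.
That gives (20*3 + 2)/(20*1 + 1) = 62/21.
Compare the errors: |x - 3/1| = |392*1 - 3*131|/(131*1) = 1/131, and |x - 62/21| = |392*21 - 62*131|/(131*21) = 110/2751.
Cross-multiplying, 1*2751 = 2751 < 14410 = 110*131, so 1/131 is smaller: the convergent 3/1 is closer to x than 62/21.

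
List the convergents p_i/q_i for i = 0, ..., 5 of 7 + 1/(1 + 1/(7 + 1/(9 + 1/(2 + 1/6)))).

7/1, 8/1, 63/8, 575/73, 1213/154, 7853/997

Using the convergent recurrence p_i = a_i*p_{i-1} + p_{i-2}, q_i = a_i*q_{i-1} + q_{i-2} with p_{-2}=0, p_{-1}=1, q_{-2}=1, q_{-1}=0:
  i=0: a_0=7, p_0 = 7*1 + 0 = 7, q_0 = 7*0 + 1 = 1.
  i=1: a_1=1, p_1 = 1*7 + 1 = 8, q_1 = 1*1 + 0 = 1.
  i=2: a_2=7, p_2 = 7*8 + 7 = 63, q_2 = 7*1 + 1 = 8.
  i=3: a_3=9, p_3 = 9*63 + 8 = 575, q_3 = 9*8 + 1 = 73.
  i=4: a_4=2, p_4 = 2*575 + 63 = 1213, q_4 = 2*73 + 8 = 154.
  i=5: a_5=6, p_5 = 6*1213 + 575 = 7853, q_5 = 6*154 + 73 = 997.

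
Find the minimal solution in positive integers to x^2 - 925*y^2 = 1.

First expand sqrt(925) as a continued fraction. With x_i = (sqrt(925) + m_i)/d_i and (m_0, d_0) = (0, 1): a_0 = floor(sqrt(925)) = 30, since 30^2 = 900 <= 925 < 961 = 31^2.
Iterate m_{i+1} = d_i*a_i - m_i, d_{i+1} = (925 - m_{i+1}^2)/d_i, a_{i+1} = floor((a_0 + m_{i+1})/d_{i+1}):
  m_1 = 1*30 - 0 = 30, d_1 = (925 - 30^2)/1 = 25/1 = 25, a_1 = floor((30 + 30)/25) = 2.
  m_2 = 25*2 - 30 = 20, d_2 = (925 - 20^2)/25 = 525/25 = 21, a_2 = floor((30 + 20)/21) = 2.
  m_3 = 21*2 - 20 = 22, d_3 = (925 - 22^2)/21 = 441/21 = 21, a_3 = floor((30 + 22)/21) = 2.
  m_4 = 21*2 - 22 = 20, d_4 = (925 - 20^2)/21 = 525/21 = 25, a_4 = floor((30 + 20)/25) = 2.
  m_5 = 25*2 - 20 = 30, d_5 = (925 - 30^2)/25 = 25/25 = 1, a_5 = floor((30 + 30)/1) = 60.
  m_6 = 1*60 - 30 = 30, d_6 = (925 - 30^2)/1 = 25/1 = 25: (m_6, d_6) = (m_1, d_1) = (30, 25), so from here the quotients repeat a_1, ..., a_5; the period length is 5.
So sqrt(925) = [30; (2, 2, 2, 2, 60)] with period length k = 5.
k is odd, so (p_{k-1}, q_{k-1}) only solves x^2 - 925y^2 = -1 and the fundamental solution of x^2 - 925y^2 = 1 is (p_{2k-1}, q_{2k-1}) = (p_9, q_9); compute convergents through index 9, running through the period twice.
Convergents (p_i = a_i*p_{i-1} + p_{i-2}, q_i = a_i*q_{i-1} + q_{i-2} with p_{-2}=0, p_{-1}=1, q_{-2}=1, q_{-1}=0):
  i=0: a_0=30, p_0 = 30*1 + 0 = 30, q_0 = 30*0 + 1 = 1.
  i=1: a_1=2, p_1 = 2*30 + 1 = 61, q_1 = 2*1 + 0 = 2.
  i=2: a_2=2, p_2 = 2*61 + 30 = 152, q_2 = 2*2 + 1 = 5.
  i=3: a_3=2, p_3 = 2*152 + 61 = 365, q_3 = 2*5 + 2 = 12.
  i=4: a_4=2, p_4 = 2*365 + 152 = 882, q_4 = 2*12 + 5 = 29.
  i=5: a_5=60, p_5 = 60*882 + 365 = 53285, q_5 = 60*29 + 12 = 1752.
  i=6: a_6=2, p_6 = 2*53285 + 882 = 107452, q_6 = 2*1752 + 29 = 3533.
  i=7: a_7=2, p_7 = 2*107452 + 53285 = 268189, q_7 = 2*3533 + 1752 = 8818.
  i=8: a_8=2, p_8 = 2*268189 + 107452 = 643830, q_8 = 2*8818 + 3533 = 21169.
  i=9: a_9=2, p_9 = 2*643830 + 268189 = 1555849, q_9 = 2*21169 + 8818 = 51156.
Indeed p_4^2 - 925*q_4^2 = 777924 - 777925 = -1, not +1.
Check: 1555849^2 - 925*51156^2 = 2420666110801 - 2420666110800 = 1, so (x, y) = (1555849, 51156) solves the equation, and by the theorem it is the least positive solution.

(x, y) = (1555849, 51156)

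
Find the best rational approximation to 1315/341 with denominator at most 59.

Expand x = 1315/341 as a continued fraction with the Euclidean algorithm:
  1315 = 3*341 + 292, so a_0 = 3.
  341 = 1*292 + 49, so a_1 = 1.
  292 = 5*49 + 47, so a_2 = 5.
  49 = 1*47 + 2, so a_3 = 1.
  47 = 23*2 + 1, so a_4 = 23.
  2 = 2*1 + 0, so a_5 = 2.
so x = [3; 1, 5, 1, 23, 2].
Convergents (p_i = a_i*p_{i-1} + p_{i-2}, q_i = a_i*q_{i-1} + q_{i-2} with p_{-2}=0, p_{-1}=1, q_{-2}=1, q_{-1}=0), until the denominator exceeds 59:
  i=0: a_0=3, p_0 = 3*1 + 0 = 3, q_0 = 3*0 + 1 = 1.
  i=1: a_1=1, p_1 = 1*3 + 1 = 4, q_1 = 1*1 + 0 = 1.
  i=2: a_2=5, p_2 = 5*4 + 3 = 23, q_2 = 5*1 + 1 = 6.
  i=3: a_3=1, p_3 = 1*23 + 4 = 27, q_3 = 1*6 + 1 = 7.
  i=4: a_4=23, p_4 = 23*27 + 23 = 644, q_4 = 23*7 + 6 = 167.
q_4 = 167 > 59, so the last convergent with denominator <= 59 is p_3/q_3 = 27/7.
The closest fraction with denominator <= 59 is either p_3/q_3 or the intermediate fraction (k*p_3 + p_2)/(k*q_3 + q_2) with the largest k >= 1 whose denominator stays <= 59; these approach x as k grows, and every other convergent or intermediate fraction in range is farther away.
Largest k: floor((59 - q_2)/q_3) = floor((59 - 6)/7) = 7.
That gives (7*27 + 23)/(7*7 + 6) = 212/55.
Compare the errors: |x - 27/7| = |1315*7 - 27*341|/(341*7) = 2/2387, and |x - 212/55| = |1315*55 - 212*341|/(341*55) = 33/18755.
Cross-multiplying, 2*18755 = 37510 < 78771 = 33*2387, so 2/2387 is smaller: the convergent 27/7 is closer to x than 212/55.

27/7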